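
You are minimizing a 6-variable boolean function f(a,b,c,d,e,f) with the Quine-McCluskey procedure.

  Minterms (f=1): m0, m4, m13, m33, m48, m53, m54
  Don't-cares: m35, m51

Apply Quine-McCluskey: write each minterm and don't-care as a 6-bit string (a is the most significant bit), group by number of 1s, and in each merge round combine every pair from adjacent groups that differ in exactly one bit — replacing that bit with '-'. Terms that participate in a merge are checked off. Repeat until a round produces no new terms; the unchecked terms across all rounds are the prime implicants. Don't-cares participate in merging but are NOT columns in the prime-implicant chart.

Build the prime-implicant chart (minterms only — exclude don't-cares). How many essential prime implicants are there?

size-2^0 implicants → 000000(✓)  000100(✓)  001101  100001(✓)  100011(✓)  110000  110011(✓)  110101  110110
size-2^1 implicants → 000-00  1-0011  1000-1
Unchecked terms (primes): 000-00, 001101, 1-0011, 1000-1, 110000, 110101, 110110
Minterm coverage:
  m0 ⊆ 000-00 [E]
  m4 ⊆ 000-00 [E]
  m13 ⊆ 001101 [E]
  m33 ⊆ 1000-1 [E]
  m48 ⊆ 110000 [E]
  m53 ⊆ 110101 [E]
  m54 ⊆ 110110 [E]
E = {000-00, 001101, 1000-1, 110000, 110101, 110110}

6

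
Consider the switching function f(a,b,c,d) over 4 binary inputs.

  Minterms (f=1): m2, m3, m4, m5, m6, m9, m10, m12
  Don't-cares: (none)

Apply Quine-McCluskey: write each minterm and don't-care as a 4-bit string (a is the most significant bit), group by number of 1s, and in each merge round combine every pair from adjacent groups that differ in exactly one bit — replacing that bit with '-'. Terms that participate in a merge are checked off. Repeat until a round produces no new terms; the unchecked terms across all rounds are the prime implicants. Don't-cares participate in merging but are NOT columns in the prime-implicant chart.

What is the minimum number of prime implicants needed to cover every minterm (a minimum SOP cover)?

size-2^0 implicants → 0010(✓)  0011(✓)  0100(✓)  0101(✓)  0110(✓)  1001  1010(✓)  1100(✓)
size-2^1 implicants → -010  -100  0-10  001-  01-0  010-
Unchecked terms (primes): -010, -100, 0-10, 001-, 01-0, 010-, 1001
Minterm coverage:
  m2 ⊆ -010,0-10,001-
  m3 ⊆ 001- [E]
  m4 ⊆ -100,01-0,010-
  m5 ⊆ 010- [E]
  m6 ⊆ 0-10,01-0
  m9 ⊆ 1001 [E]
  m10 ⊆ -010 [E]
  m12 ⊆ -100 [E]
E = {-010, -100, 001-, 010-, 1001}
Petrick residual → 0-10
Cover = b'cd' + bc'd' + a'cd' + a'b'c + a'bc' + ab'c'd  |cover|=6

6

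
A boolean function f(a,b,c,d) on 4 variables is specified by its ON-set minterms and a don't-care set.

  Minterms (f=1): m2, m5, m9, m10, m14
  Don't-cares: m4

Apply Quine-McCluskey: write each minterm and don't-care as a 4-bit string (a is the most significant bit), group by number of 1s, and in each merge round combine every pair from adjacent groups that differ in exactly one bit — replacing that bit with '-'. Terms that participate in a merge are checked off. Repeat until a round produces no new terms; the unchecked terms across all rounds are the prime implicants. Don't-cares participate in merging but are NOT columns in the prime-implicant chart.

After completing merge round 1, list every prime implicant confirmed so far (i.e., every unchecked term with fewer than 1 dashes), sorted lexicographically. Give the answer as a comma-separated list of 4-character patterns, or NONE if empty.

Round 0: 0010✓ 0100✓ 0101✓ 1001 1010✓ 1110✓
Round 1: -010 010- 1-10
PIs = {-010, 010-, 1-10, 1001}

1001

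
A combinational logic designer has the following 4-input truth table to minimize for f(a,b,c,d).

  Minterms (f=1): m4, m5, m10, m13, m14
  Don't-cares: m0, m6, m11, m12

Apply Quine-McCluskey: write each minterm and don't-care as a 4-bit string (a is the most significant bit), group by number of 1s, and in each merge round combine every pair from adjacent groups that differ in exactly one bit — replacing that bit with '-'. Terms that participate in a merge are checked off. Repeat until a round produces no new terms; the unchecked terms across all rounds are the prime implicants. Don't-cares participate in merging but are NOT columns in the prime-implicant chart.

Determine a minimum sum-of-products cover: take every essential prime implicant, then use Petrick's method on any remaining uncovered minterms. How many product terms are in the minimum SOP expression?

[col 0] 0000*, 0100*, 0101*, 0110*, 1010*, 1011*, 1100*, 1101*, 1110*
[col 1] -100*, -101*, -110*, 0-00, 01-0*, 010-*, 1-10, 101-, 11-0*, 110-*
[col 2] -1-0, -10-
Prime implicants: -1-0, -10-, 0-00, 1-10, 101-
PI chart (minterm → PIs covering it):
  4 | -1-0,-10-,0-00
  5 | -10-  (sole → essential)
  10 | 1-10,101-
  13 | -10-  (sole → essential)
  14 | -1-0,1-10
Essential prime implicants: -10-
Petrick residual → 1-10
Minimum SOP uses 2 PIs: bc' + acd'

2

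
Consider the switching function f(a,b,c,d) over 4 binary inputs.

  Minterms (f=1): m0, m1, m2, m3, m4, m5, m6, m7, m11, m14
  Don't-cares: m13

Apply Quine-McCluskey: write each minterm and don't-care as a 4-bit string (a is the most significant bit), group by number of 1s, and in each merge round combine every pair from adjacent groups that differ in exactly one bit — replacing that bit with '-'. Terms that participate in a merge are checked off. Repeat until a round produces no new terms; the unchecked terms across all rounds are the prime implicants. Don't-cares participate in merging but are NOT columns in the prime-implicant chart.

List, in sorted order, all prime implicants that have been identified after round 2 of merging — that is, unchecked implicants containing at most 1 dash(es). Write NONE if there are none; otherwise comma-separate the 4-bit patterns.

Round 0: 0000✓ 0001✓ 0010✓ 0011✓ 0100✓ 0101✓ 0110✓ 0111✓ 1011✓ 1101✓ 1110✓
Round 1: -011 -101 -110 0-00✓ 0-01✓ 0-10✓ 0-11✓ 00-0✓ 00-1✓ 000-✓ 001-✓ 01-0✓ 01-1✓ 010-✓ 011-✓
Round 2: 0--0✓ 0--1✓ 0-0-✓ 0-1-✓ 00--✓ 01--✓
Round 3: 0---
PIs = {-011, -101, -110, 0---}

-011, -101, -110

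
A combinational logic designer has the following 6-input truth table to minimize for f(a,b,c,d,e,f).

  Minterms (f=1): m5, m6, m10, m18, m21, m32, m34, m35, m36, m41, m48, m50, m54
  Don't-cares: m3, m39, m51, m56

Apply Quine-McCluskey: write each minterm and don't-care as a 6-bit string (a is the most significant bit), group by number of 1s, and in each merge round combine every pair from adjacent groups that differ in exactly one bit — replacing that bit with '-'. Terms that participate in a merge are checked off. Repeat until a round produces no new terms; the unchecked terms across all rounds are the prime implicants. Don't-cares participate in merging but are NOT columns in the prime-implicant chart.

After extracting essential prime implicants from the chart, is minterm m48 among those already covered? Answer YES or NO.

[col 0] 000011*, 000101*, 000110, 001010, 010010*, 010101*, 100000*, 100010*, 100011*, 100100*, 100111*, 101001, 110000*, 110010*, 110011*, 110110*, 111000*
[col 1] -00011, -10010, 0-0101, 1-0000*, 1-0010*, 1-0011*, 100-00, 100-11, 1000-0*, 10001-*, 11-000, 110-10, 1100-0*, 11001-*
[col 2] 1-00-0, 1-001-
Prime implicants: -00011, -10010, 0-0101, 000110, 001010, 1-00-0, 1-001-, 100-00, 100-11, 101001, 11-000, 110-10
PI chart (minterm → PIs covering it):
  5 | 0-0101  (sole → essential)
  6 | 000110  (sole → essential)
  10 | 001010  (sole → essential)
  18 | -10010  (sole → essential)
  21 | 0-0101  (sole → essential)
  32 | 1-00-0,100-00
  34 | 1-00-0,1-001-
  35 | -00011,1-001-,100-11
  36 | 100-00  (sole → essential)
  41 | 101001  (sole → essential)
  48 | 1-00-0,11-000
  50 | -10010,1-00-0,1-001-,110-10
  54 | 110-10  (sole → essential)
Essential prime implicants: -10010, 0-0101, 000110, 001010, 100-00, 101001, 110-10

NO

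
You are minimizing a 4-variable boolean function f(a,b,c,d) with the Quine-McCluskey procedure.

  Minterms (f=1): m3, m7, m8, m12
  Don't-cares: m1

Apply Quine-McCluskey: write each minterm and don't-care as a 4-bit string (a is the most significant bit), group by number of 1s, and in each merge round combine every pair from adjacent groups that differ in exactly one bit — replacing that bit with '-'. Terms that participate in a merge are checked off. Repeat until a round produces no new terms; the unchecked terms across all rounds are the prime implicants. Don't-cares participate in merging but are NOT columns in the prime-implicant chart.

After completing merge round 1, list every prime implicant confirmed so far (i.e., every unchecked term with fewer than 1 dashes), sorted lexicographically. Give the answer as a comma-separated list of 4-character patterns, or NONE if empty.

NONE

[col 0] 0001*, 0011*, 0111*, 1000*, 1100*
[col 1] 0-11, 00-1, 1-00
Prime implicants: 0-11, 00-1, 1-00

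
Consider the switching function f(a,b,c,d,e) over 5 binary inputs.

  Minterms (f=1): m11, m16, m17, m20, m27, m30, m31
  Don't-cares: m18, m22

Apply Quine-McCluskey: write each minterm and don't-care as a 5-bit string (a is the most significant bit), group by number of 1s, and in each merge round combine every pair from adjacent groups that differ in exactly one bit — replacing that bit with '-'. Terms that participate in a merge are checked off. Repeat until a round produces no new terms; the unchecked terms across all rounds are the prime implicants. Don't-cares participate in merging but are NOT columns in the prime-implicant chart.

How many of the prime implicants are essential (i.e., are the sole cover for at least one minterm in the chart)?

[col 0] 01011*, 10000*, 10001*, 10010*, 10100*, 10110*, 11011*, 11110*, 11111*
[col 1] -1011, 1-110, 10-00*, 10-10*, 100-0*, 1000-, 101-0*, 11-11, 1111-
[col 2] 10--0
Prime implicants: -1011, 1-110, 10--0, 1000-, 11-11, 1111-
PI chart (minterm → PIs covering it):
  11 | -1011  (sole → essential)
  16 | 10--0,1000-
  17 | 1000-  (sole → essential)
  20 | 10--0  (sole → essential)
  27 | -1011,11-11
  30 | 1-110,1111-
  31 | 11-11,1111-
Essential prime implicants: -1011, 10--0, 1000-

3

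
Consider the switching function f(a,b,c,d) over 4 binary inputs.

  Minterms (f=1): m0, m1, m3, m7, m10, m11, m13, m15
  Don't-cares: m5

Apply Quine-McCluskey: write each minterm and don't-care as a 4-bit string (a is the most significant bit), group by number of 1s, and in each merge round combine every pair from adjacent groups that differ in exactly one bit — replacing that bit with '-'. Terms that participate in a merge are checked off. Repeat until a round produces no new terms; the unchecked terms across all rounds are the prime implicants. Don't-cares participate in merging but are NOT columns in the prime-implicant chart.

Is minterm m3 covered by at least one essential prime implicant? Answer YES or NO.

[col 0] 0000*, 0001*, 0011*, 0101*, 0111*, 1010*, 1011*, 1101*, 1111*
[col 1] -011*, -101*, -111*, 0-01*, 0-11*, 00-1*, 000-, 01-1*, 1-11*, 101-, 11-1*
[col 2] --11, -1-1, 0--1
Prime implicants: --11, -1-1, 0--1, 000-, 101-
PI chart (minterm → PIs covering it):
  0 | 000-  (sole → essential)
  1 | 0--1,000-
  3 | --11,0--1
  7 | --11,-1-1,0--1
  10 | 101-  (sole → essential)
  11 | --11,101-
  13 | -1-1  (sole → essential)
  15 | --11,-1-1
Essential prime implicants: -1-1, 000-, 101-

NO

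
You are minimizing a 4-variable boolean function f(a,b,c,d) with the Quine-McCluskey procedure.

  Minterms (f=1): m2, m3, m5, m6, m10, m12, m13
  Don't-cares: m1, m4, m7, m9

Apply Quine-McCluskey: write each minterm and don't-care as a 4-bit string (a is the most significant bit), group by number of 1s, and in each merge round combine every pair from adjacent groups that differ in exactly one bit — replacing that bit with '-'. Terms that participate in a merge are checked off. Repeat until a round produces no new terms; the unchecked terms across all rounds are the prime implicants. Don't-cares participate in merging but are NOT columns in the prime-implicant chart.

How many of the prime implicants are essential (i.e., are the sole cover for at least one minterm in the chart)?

2

Round 0: 0001✓ 0010✓ 0011✓ 0100✓ 0101✓ 0110✓ 0111✓ 1001✓ 1010✓ 1100✓ 1101✓
Round 1: -001✓ -010 -100✓ -101✓ 0-01✓ 0-10✓ 0-11✓ 00-1✓ 001-✓ 01-0✓ 01-1✓ 010-✓ 011-✓ 1-01✓ 110-✓
Round 2: --01 -10- 0--1 0-1- 01--
PIs = {--01, -010, -10-, 0--1, 0-1-, 01--}
Coverage chart:
  m2: -010,0-1-
  m3: 0--1,0-1-
  m5: --01,-10-,0--1,01--
  m6: 0-1-,01--
  m10: -010 ←essential
  m12: -10- ←essential
  m13: --01,-10-
Essential: -010, -10-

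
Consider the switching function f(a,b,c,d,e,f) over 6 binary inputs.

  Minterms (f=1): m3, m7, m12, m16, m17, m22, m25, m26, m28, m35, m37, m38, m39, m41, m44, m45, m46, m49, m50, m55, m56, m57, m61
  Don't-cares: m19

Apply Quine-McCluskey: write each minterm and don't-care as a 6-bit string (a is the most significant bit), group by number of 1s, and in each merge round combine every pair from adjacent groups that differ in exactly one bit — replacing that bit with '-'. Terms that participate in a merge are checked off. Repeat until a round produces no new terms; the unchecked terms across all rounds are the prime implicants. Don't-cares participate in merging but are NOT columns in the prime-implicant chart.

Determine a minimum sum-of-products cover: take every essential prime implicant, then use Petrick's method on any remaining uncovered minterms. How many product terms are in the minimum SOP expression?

Round 0: 000011✓ 000111✓ 001100✓ 010000✓ 010001✓ 010011✓ 010110 011001✓ 011010 011100✓ 100011✓ 100101✓ 100110✓ 100111✓ 101001✓ 101100✓ 101101✓ 101110✓ 110001✓ 110010 110111✓ 111000✓ 111001✓ 111101✓
Round 1: -00011✓ -00111✓ -01100 -10001✓ -11001✓ 0-0011 0-1100 000-11✓ 01-001✓ 0100-1 01000- 1-0111 1-1001✓ 1-1101✓ 10-101 10-110 100-11✓ 1001-1 10011- 101-01✓ 1011-0 10110- 11-001✓ 111-01✓ 11100-
Round 2: -00-11 -1-001 1-1-01
PIs = {-00-11, -01100, -1-001, 0-0011, 0-1100, 0100-1, 01000-, 010110, 011010, 1-0111, 1-1-01, 10-101, 10-110, 1001-1, 10011-, 1011-0, 10110-, 110010, 11100-}
Coverage chart:
  m3: -00-11,0-0011
  m7: -00-11 ←essential
  m12: -01100,0-1100
  m16: 01000- ←essential
  m17: -1-001,0100-1,01000-
  m22: 010110 ←essential
  m25: -1-001 ←essential
  m26: 011010 ←essential
  m28: 0-1100 ←essential
  m35: -00-11 ←essential
  m37: 10-101,1001-1
  m38: 10-110,10011-
  m39: -00-11,1-0111,1001-1,10011-
  m41: 1-1-01 ←essential
  m44: -01100,1011-0,10110-
  m45: 1-1-01,10-101,10110-
  m46: 10-110,1011-0
  m49: -1-001 ←essential
  m50: 110010 ←essential
  m55: 1-0111 ←essential
  m56: 11100- ←essential
  m57: -1-001,1-1-01,11100-
  m61: 1-1-01 ←essential
Essential: -00-11, -1-001, 0-1100, 01000-, 010110, 011010, 1-0111, 1-1-01, 110010, 11100-
Petrick residual → -01100, 10-101, 10-110
Min cover (13 terms): b'c'ef + b'cde'f' + bd'e'f + a'cde'f' + a'bc'd'e' + a'bc'def' + a'bcd'ef' + ac'def + ace'f + ab'de'f + ab'def' + abc'd'ef' + abcd'e'

13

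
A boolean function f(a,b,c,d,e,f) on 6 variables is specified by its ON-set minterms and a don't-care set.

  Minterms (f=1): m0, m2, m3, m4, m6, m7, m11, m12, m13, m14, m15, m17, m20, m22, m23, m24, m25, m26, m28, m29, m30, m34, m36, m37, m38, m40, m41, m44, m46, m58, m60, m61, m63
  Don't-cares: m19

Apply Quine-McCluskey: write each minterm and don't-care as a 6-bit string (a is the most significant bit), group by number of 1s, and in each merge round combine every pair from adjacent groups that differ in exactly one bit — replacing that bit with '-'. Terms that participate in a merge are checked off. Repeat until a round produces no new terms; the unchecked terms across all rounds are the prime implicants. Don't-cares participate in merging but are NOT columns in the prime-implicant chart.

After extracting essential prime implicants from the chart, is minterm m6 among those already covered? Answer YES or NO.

size-2^0 implicants → 000000(✓)  000010(✓)  000011(✓)  000100(✓)  000110(✓)  000111(✓)  001011(✓)  001100(✓)  001101(✓)  001110(✓)  001111(✓)  010001(✓)  010011(✓)  010100(✓)  010110(✓)  010111(✓)  011000(✓)  011001(✓)  011010(✓)  011100(✓)  011101(✓)  011110(✓)  100010(✓)  100100(✓)  100101(✓)  100110(✓)  101000(✓)  101001(✓)  101100(✓)  101110(✓)  111010(✓)  111100(✓)  111101(✓)  111111(✓)
size-2^1 implicants → -00010(✓)  -00100(✓)  -00110(✓)  -01100(✓)  -01110(✓)  -11010  -11100(✓)  -11101(✓)  0-0011(✓)  0-0100(✓)  0-0110(✓)  0-0111(✓)  0-1100(✓)  0-1101(✓)  0-1110(✓)  00-011(✓)  00-100(✓)  00-110(✓)  00-111(✓)  000-00(✓)  000-10(✓)  000-11(✓)  0000-0(✓)  00001-(✓)  0001-0(✓)  00011-(✓)  001-11(✓)  0011-0(✓)  0011-1(✓)  00110-(✓)  00111-(✓)  01-001  01-100(✓)  01-110(✓)  010-11(✓)  0100-1  0101-0(✓)  01011-(✓)  011-00(✓)  011-01(✓)  011-10(✓)  0110-0(✓)  01100-(✓)  0111-0(✓)  01110-(✓)  1-1100(✓)  10-100(✓)  10-110(✓)  100-10(✓)  1001-0(✓)  10010-  101-00  10100-  1011-0(✓)  1111-1  11110-(✓)
size-2^2 implicants → --1100  -0-100(✓)  -0-110(✓)  -00-10  -001-0(✓)  -011-0(✓)  -1110-  0--100(✓)  0--110(✓)  0-0-11  0-01-0(✓)  0-011-  0-11-0(✓)  0-110-  00--11  00-1-0(✓)  00-11-  000--0  000-1-  0011--  01-1-0(✓)  011--0  011-0-  10-1-0(✓)
size-2^3 implicants → -0-1-0  0--1-0
Unchecked terms (primes): --1100, -0-1-0, -00-10, -11010, -1110-, 0--1-0, 0-0-11, 0-011-, 0-110-, 00--11, 00-11-, 000--0, 000-1-, 0011--, 01-001, 0100-1, 011--0, 011-0-, 10010-, 101-00, 10100-, 1111-1
Minterm coverage:
  m0 ⊆ 000--0 [E]
  m2 ⊆ -00-10,000--0,000-1-
  m3 ⊆ 0-0-11,00--11,000-1-
  m4 ⊆ -0-1-0,0--1-0,000--0
  m6 ⊆ -0-1-0,-00-10,0--1-0,0-011-,00-11-,000--0,000-1-
  m7 ⊆ 0-0-11,0-011-,00--11,00-11-,000-1-
  m11 ⊆ 00--11 [E]
  m12 ⊆ --1100,-0-1-0,0--1-0,0-110-,0011--
  m13 ⊆ 0-110-,0011--
  m14 ⊆ -0-1-0,0--1-0,00-11-,0011--
  m15 ⊆ 00--11,00-11-,0011--
  m17 ⊆ 01-001,0100-1
  m20 ⊆ 0--1-0 [E]
  m22 ⊆ 0--1-0,0-011-
  m23 ⊆ 0-0-11,0-011-
  m24 ⊆ 011--0,011-0-
  m25 ⊆ 01-001,011-0-
  m26 ⊆ -11010,011--0
  m28 ⊆ --1100,-1110-,0--1-0,0-110-,011--0,011-0-
  m29 ⊆ -1110-,0-110-,011-0-
  m30 ⊆ 0--1-0,011--0
  m34 ⊆ -00-10 [E]
  m36 ⊆ -0-1-0,10010-
  m37 ⊆ 10010- [E]
  m38 ⊆ -0-1-0,-00-10
  m40 ⊆ 101-00,10100-
  m41 ⊆ 10100- [E]
  m44 ⊆ --1100,-0-1-0,101-00
  m46 ⊆ -0-1-0 [E]
  m58 ⊆ -11010 [E]
  m60 ⊆ --1100,-1110-
  m61 ⊆ -1110-,1111-1
  m63 ⊆ 1111-1 [E]
E = {-0-1-0, -00-10, -11010, 0--1-0, 00--11, 000--0, 10010-, 10100-, 1111-1}

YES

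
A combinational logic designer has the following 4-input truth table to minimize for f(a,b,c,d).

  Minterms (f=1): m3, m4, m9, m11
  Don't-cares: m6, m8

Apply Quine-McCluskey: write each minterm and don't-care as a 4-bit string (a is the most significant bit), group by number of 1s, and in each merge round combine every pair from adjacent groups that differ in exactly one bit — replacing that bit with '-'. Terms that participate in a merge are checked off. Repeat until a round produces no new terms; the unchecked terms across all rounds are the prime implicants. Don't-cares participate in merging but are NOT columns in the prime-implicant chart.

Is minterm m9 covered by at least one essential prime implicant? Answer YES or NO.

NO

Round 0: 0011✓ 0100✓ 0110✓ 1000✓ 1001✓ 1011✓
Round 1: -011 01-0 10-1 100-
PIs = {-011, 01-0, 10-1, 100-}
Coverage chart:
  m3: -011 ←essential
  m4: 01-0 ←essential
  m9: 10-1,100-
  m11: -011,10-1
Essential: -011, 01-0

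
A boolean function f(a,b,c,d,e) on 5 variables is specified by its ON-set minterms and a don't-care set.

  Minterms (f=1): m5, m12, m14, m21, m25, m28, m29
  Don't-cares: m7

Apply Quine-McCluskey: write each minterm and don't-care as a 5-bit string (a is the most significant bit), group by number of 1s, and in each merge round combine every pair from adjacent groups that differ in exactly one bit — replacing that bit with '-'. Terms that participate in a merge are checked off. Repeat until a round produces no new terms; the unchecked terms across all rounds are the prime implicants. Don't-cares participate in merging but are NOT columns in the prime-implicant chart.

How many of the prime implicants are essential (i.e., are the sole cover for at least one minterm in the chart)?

2

Round 0: 00101✓ 00111✓ 01100✓ 01110✓ 10101✓ 11001✓ 11100✓ 11101✓
Round 1: -0101 -1100 001-1 011-0 1-101 11-01 1110-
PIs = {-0101, -1100, 001-1, 011-0, 1-101, 11-01, 1110-}
Coverage chart:
  m5: -0101,001-1
  m12: -1100,011-0
  m14: 011-0 ←essential
  m21: -0101,1-101
  m25: 11-01 ←essential
  m28: -1100,1110-
  m29: 1-101,11-01,1110-
Essential: 011-0, 11-01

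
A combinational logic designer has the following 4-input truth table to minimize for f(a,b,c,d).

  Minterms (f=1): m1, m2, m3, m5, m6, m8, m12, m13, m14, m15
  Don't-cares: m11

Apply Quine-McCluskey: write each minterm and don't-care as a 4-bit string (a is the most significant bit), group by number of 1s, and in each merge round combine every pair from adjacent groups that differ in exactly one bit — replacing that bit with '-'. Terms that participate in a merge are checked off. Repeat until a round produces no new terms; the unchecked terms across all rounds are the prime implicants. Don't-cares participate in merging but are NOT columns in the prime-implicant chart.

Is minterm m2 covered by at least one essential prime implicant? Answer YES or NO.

Round 0: 0001✓ 0010✓ 0011✓ 0101✓ 0110✓ 1000✓ 1011✓ 1100✓ 1101✓ 1110✓ 1111✓
Round 1: -011 -101 -110 0-01 0-10 00-1 001- 1-00 1-11 11-0✓ 11-1✓ 110-✓ 111-✓
Round 2: 11--
PIs = {-011, -101, -110, 0-01, 0-10, 00-1, 001-, 1-00, 1-11, 11--}
Coverage chart:
  m1: 0-01,00-1
  m2: 0-10,001-
  m3: -011,00-1,001-
  m5: -101,0-01
  m6: -110,0-10
  m8: 1-00 ←essential
  m12: 1-00,11--
  m13: -101,11--
  m14: -110,11--
  m15: 1-11,11--
Essential: 1-00

NO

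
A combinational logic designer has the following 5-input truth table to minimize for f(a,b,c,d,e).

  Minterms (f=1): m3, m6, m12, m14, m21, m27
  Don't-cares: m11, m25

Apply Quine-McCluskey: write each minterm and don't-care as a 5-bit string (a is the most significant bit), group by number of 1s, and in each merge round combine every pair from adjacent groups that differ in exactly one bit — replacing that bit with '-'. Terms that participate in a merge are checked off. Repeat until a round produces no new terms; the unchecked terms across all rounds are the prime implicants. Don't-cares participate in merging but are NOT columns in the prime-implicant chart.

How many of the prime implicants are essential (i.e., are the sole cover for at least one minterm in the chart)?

size-2^0 implicants → 00011(✓)  00110(✓)  01011(✓)  01100(✓)  01110(✓)  10101  11001(✓)  11011(✓)
size-2^1 implicants → -1011  0-011  0-110  011-0  110-1
Unchecked terms (primes): -1011, 0-011, 0-110, 011-0, 10101, 110-1
Minterm coverage:
  m3 ⊆ 0-011 [E]
  m6 ⊆ 0-110 [E]
  m12 ⊆ 011-0 [E]
  m14 ⊆ 0-110,011-0
  m21 ⊆ 10101 [E]
  m27 ⊆ -1011,110-1
E = {0-011, 0-110, 011-0, 10101}

4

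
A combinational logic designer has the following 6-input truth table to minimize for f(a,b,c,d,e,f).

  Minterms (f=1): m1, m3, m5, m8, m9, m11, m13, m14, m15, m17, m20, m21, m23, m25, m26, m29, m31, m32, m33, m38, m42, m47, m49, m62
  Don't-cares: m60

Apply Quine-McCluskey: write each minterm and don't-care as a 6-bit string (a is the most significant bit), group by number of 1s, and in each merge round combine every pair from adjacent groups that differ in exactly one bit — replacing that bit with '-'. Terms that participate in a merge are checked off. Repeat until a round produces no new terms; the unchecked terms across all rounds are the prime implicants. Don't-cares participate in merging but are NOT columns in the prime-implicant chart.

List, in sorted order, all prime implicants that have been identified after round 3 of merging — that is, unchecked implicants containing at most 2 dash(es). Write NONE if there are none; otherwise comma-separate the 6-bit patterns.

--0001, -01111, 0-11-1, 00-0-1, 001--1, 00100-, 00111-, 01-1-1, 01010-, 011010, 10000-, 100110, 101010, 1111-0

Round 0: 000001✓ 000011✓ 000101✓ 001000✓ 001001✓ 001011✓ 001101✓ 001110✓ 001111✓ 010001✓ 010100✓ 010101✓ 010111✓ 011001✓ 011010 011101✓ 011111✓ 100000✓ 100001✓ 100110 101010 101111✓ 110001✓ 111100✓ 111110✓
Round 1: -00001✓ -01111 -10001✓ 0-0001✓ 0-0101✓ 0-1001✓ 0-1101✓ 0-1111✓ 00-001✓ 00-011✓ 00-101✓ 000-01✓ 0000-1✓ 001-01✓ 001-11✓ 0010-1✓ 00100- 0011-1✓ 00111- 01-001✓ 01-101✓ 01-111✓ 010-01✓ 0101-1✓ 01010- 011-01✓ 0111-1✓ 1-0001✓ 10000- 1111-0
Round 2: --0001 0--001✓ 0--101✓ 0-0-01✓ 0-1-01✓ 0-11-1 00--01✓ 00-0-1 001--1 01--01✓ 01-1-1
Round 3: 0---01
PIs = {--0001, -01111, 0---01, 0-11-1, 00-0-1, 001--1, 00100-, 00111-, 01-1-1, 01010-, 011010, 10000-, 100110, 101010, 1111-0}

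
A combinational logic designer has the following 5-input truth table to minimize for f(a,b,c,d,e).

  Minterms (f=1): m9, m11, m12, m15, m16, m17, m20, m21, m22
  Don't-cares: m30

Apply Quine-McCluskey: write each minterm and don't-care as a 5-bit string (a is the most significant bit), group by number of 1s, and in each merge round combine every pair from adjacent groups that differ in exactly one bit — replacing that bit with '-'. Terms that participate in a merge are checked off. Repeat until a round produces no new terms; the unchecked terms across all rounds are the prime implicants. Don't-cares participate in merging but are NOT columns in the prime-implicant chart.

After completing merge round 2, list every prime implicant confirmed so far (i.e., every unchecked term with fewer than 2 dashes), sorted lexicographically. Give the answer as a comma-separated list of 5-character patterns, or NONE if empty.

size-2^0 implicants → 01001(✓)  01011(✓)  01100  01111(✓)  10000(✓)  10001(✓)  10100(✓)  10101(✓)  10110(✓)  11110(✓)
size-2^1 implicants → 01-11  010-1  1-110  10-00(✓)  10-01(✓)  1000-(✓)  101-0  1010-(✓)
size-2^2 implicants → 10-0-
Unchecked terms (primes): 01-11, 010-1, 01100, 1-110, 10-0-, 101-0

01-11, 010-1, 01100, 1-110, 101-0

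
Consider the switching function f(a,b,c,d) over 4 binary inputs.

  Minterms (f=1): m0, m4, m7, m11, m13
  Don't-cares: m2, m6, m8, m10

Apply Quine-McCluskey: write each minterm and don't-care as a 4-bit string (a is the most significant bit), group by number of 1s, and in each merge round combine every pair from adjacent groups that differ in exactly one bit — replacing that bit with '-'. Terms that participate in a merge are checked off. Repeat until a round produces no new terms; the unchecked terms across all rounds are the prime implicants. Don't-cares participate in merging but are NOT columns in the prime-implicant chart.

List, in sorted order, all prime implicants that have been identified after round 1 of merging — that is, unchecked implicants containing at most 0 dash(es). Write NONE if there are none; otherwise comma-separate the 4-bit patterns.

1101

Round 0: 0000✓ 0010✓ 0100✓ 0110✓ 0111✓ 1000✓ 1010✓ 1011✓ 1101
Round 1: -000✓ -010✓ 0-00✓ 0-10✓ 00-0✓ 01-0✓ 011- 10-0✓ 101-
Round 2: -0-0 0--0
PIs = {-0-0, 0--0, 011-, 101-, 1101}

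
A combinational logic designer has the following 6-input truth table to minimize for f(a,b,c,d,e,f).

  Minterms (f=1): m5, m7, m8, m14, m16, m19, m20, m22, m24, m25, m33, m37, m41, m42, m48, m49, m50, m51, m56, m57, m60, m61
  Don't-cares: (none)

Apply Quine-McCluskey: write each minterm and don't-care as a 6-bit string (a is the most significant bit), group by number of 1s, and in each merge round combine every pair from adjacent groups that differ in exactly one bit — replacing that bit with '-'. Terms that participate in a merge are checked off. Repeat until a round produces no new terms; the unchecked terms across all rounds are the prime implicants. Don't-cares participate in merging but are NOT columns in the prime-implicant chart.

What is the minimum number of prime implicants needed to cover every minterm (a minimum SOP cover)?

[col 0] 000101*, 000111*, 001000*, 001110, 010000*, 010011*, 010100*, 010110*, 011000*, 011001*, 100001*, 100101*, 101001*, 101010, 110000*, 110001*, 110010*, 110011*, 111000*, 111001*, 111100*, 111101*
[col 1] -00101, -10000*, -10011, -11000*, -11001*, 0-1000, 0001-1, 01-000*, 010-00, 0101-0, 01100-*, 1-0001*, 1-1001*, 10-001*, 100-01, 11-000*, 11-001*, 1100-0*, 1100-1*, 11000-*, 11001-*, 111-00*, 111-01*, 11100-*, 11110-*
[col 2] -1-000, -1100-, 1--001, 11-00-, 1100--, 111-0-
Prime implicants: -00101, -1-000, -10011, -1100-, 0-1000, 0001-1, 001110, 010-00, 0101-0, 1--001, 100-01, 101010, 11-00-, 1100--, 111-0-
PI chart (minterm → PIs covering it):
  5 | -00101,0001-1
  7 | 0001-1  (sole → essential)
  8 | 0-1000  (sole → essential)
  14 | 001110  (sole → essential)
  16 | -1-000,010-00
  19 | -10011  (sole → essential)
  20 | 010-00,0101-0
  22 | 0101-0  (sole → essential)
  24 | -1-000,-1100-,0-1000
  25 | -1100-  (sole → essential)
  33 | 1--001,100-01
  37 | -00101,100-01
  41 | 1--001  (sole → essential)
  42 | 101010  (sole → essential)
  48 | -1-000,11-00-,1100--
  49 | 1--001,11-00-,1100--
  50 | 1100--  (sole → essential)
  51 | -10011,1100--
  56 | -1-000,-1100-,11-00-,111-0-
  57 | -1100-,1--001,11-00-,111-0-
  60 | 111-0-  (sole → essential)
  61 | 111-0-  (sole → essential)
Essential prime implicants: -10011, -1100-, 0-1000, 0001-1, 001110, 0101-0, 1--001, 101010, 1100--, 111-0-
Petrick residual → -00101, -1-000
Minimum SOP uses 12 PIs: b'c'de'f + bd'e'f' + bc'd'ef + bcd'e' + a'cd'e'f' + a'b'c'df + a'b'cdef' + a'bc'df' + ad'e'f + ab'cd'ef' + abc'd' + abce'

12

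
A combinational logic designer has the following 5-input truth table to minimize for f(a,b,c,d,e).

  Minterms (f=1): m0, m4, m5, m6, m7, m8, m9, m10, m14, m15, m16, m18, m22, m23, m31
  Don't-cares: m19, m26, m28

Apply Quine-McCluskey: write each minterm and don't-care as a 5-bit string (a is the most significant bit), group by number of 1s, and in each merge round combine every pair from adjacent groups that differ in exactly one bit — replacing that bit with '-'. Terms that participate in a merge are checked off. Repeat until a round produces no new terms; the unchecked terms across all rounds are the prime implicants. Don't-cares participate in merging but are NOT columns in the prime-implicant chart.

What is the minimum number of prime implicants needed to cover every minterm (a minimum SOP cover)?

size-2^0 implicants → 00000(✓)  00100(✓)  00101(✓)  00110(✓)  00111(✓)  01000(✓)  01001(✓)  01010(✓)  01110(✓)  01111(✓)  10000(✓)  10010(✓)  10011(✓)  10110(✓)  10111(✓)  11010(✓)  11100  11111(✓)
size-2^1 implicants → -0000  -0110(✓)  -0111(✓)  -1010  -1111(✓)  0-000  0-110(✓)  0-111(✓)  00-00  001-0(✓)  001-1(✓)  0010-(✓)  0011-(✓)  01-10  010-0  0100-  0111-(✓)  1-010  1-111(✓)  10-10(✓)  10-11(✓)  100-0  1001-(✓)  1011-(✓)
size-2^2 implicants → --111  -011-  0-11-  001--  10-1-
Unchecked terms (primes): --111, -0000, -011-, -1010, 0-000, 0-11-, 00-00, 001--, 01-10, 010-0, 0100-, 1-010, 10-1-, 100-0, 11100
Minterm coverage:
  m0 ⊆ -0000,0-000,00-00
  m4 ⊆ 00-00,001--
  m5 ⊆ 001-- [E]
  m6 ⊆ -011-,0-11-,001--
  m7 ⊆ --111,-011-,0-11-,001--
  m8 ⊆ 0-000,010-0,0100-
  m9 ⊆ 0100- [E]
  m10 ⊆ -1010,01-10,010-0
  m14 ⊆ 0-11-,01-10
  m15 ⊆ --111,0-11-
  m16 ⊆ -0000,100-0
  m18 ⊆ 1-010,10-1-,100-0
  m22 ⊆ -011-,10-1-
  m23 ⊆ --111,-011-,10-1-
  m31 ⊆ --111 [E]
E = {--111, 001--, 0100-}
Petrick residual → -0000, 01-10, 10-1-
Cover = cde + b'c'd'e' + a'b'c + a'bde' + a'bc'd' + ab'd  |cover|=6

6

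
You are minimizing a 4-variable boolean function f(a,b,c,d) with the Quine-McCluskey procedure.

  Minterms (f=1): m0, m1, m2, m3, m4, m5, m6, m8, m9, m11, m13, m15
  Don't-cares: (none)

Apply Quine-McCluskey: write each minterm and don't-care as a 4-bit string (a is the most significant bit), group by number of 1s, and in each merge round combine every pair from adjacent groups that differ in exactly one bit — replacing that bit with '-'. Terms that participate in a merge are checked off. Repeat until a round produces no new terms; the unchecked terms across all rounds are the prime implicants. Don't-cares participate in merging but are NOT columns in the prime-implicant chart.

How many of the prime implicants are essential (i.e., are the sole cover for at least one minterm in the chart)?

Round 0: 0000✓ 0001✓ 0010✓ 0011✓ 0100✓ 0101✓ 0110✓ 1000✓ 1001✓ 1011✓ 1101✓ 1111✓
Round 1: -000✓ -001✓ -011✓ -101✓ 0-00✓ 0-01✓ 0-10✓ 00-0✓ 00-1✓ 000-✓ 001-✓ 01-0✓ 010-✓ 1-01✓ 1-11✓ 10-1✓ 100-✓ 11-1✓
Round 2: --01 -0-1 -00- 0--0 0-0- 00-- 1--1
PIs = {--01, -0-1, -00-, 0--0, 0-0-, 00--, 1--1}
Coverage chart:
  m0: -00-,0--0,0-0-,00--
  m1: --01,-0-1,-00-,0-0-,00--
  m2: 0--0,00--
  m3: -0-1,00--
  m4: 0--0,0-0-
  m5: --01,0-0-
  m6: 0--0 ←essential
  m8: -00- ←essential
  m9: --01,-0-1,-00-,1--1
  m11: -0-1,1--1
  m13: --01,1--1
  m15: 1--1 ←essential
Essential: -00-, 0--0, 1--1

3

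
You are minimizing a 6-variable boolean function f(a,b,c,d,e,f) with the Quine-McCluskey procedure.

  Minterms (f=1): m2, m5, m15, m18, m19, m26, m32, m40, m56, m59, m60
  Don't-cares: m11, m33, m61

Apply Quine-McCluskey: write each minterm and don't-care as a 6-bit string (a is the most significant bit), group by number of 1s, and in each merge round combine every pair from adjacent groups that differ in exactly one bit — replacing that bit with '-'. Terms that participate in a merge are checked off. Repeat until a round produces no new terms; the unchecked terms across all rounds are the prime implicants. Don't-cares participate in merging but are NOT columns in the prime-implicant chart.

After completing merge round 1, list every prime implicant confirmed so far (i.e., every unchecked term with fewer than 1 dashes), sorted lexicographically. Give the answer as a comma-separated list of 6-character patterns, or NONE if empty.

000101, 111011

[col 0] 000010*, 000101, 001011*, 001111*, 010010*, 010011*, 011010*, 100000*, 100001*, 101000*, 111000*, 111011, 111100*, 111101*
[col 1] 0-0010, 001-11, 01-010, 01001-, 1-1000, 10-000, 10000-, 111-00, 11110-
Prime implicants: 0-0010, 000101, 001-11, 01-010, 01001-, 1-1000, 10-000, 10000-, 111-00, 111011, 11110-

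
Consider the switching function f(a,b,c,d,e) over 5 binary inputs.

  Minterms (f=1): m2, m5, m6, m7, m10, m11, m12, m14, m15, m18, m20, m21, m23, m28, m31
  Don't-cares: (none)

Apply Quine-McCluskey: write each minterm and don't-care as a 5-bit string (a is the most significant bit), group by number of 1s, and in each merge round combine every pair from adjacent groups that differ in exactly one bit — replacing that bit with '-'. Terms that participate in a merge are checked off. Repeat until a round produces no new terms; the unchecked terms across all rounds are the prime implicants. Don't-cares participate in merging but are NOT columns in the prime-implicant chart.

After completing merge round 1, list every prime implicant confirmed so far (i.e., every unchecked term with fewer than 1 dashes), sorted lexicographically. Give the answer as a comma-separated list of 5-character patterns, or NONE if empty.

[col 0] 00010*, 00101*, 00110*, 00111*, 01010*, 01011*, 01100*, 01110*, 01111*, 10010*, 10100*, 10101*, 10111*, 11100*, 11111*
[col 1] -0010, -0101*, -0111*, -1100, -1111*, 0-010*, 0-110*, 0-111*, 00-10*, 001-1*, 0011-*, 01-10*, 01-11*, 0101-*, 011-0, 0111-*, 1-100, 1-111*, 101-1*, 1010-
[col 2] --111, -01-1, 0--10, 0-11-, 01-1-
Prime implicants: --111, -0010, -01-1, -1100, 0--10, 0-11-, 01-1-, 011-0, 1-100, 1010-

NONE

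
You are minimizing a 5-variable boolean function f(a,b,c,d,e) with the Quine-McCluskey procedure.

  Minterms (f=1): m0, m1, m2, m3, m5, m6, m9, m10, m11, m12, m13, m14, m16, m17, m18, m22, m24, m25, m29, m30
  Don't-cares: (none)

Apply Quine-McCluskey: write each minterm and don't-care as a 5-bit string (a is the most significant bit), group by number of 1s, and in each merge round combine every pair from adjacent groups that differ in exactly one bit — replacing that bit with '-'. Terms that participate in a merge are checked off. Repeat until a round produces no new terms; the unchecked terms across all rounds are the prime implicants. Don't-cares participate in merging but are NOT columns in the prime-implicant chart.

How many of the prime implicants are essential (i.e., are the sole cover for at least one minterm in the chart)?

4

size-2^0 implicants → 00000(✓)  00001(✓)  00010(✓)  00011(✓)  00101(✓)  00110(✓)  01001(✓)  01010(✓)  01011(✓)  01100(✓)  01101(✓)  01110(✓)  10000(✓)  10001(✓)  10010(✓)  10110(✓)  11000(✓)  11001(✓)  11101(✓)  11110(✓)
size-2^1 implicants → -0000(✓)  -0001(✓)  -0010(✓)  -0110(✓)  -1001(✓)  -1101(✓)  -1110(✓)  0-001(✓)  0-010(✓)  0-011(✓)  0-101(✓)  0-110(✓)  00-01(✓)  00-10(✓)  000-0(✓)  000-1(✓)  0000-(✓)  0001-(✓)  01-01(✓)  01-10(✓)  010-1(✓)  0101-(✓)  011-0  0110-  1-000(✓)  1-001(✓)  1-110(✓)  10-10(✓)  100-0(✓)  1000-(✓)  11-01(✓)  1100-(✓)
size-2^2 implicants → --001  --110  -0-10  -00-0  -000-  -1-01  0--01  0--10  0-0-1  0-01-  000--  1-00-
Unchecked terms (primes): --001, --110, -0-10, -00-0, -000-, -1-01, 0--01, 0--10, 0-0-1, 0-01-, 000--, 011-0, 0110-, 1-00-
Minterm coverage:
  m0 ⊆ -00-0,-000-,000--
  m1 ⊆ --001,-000-,0--01,0-0-1,000--
  m2 ⊆ -0-10,-00-0,0--10,0-01-,000--
  m3 ⊆ 0-0-1,0-01-,000--
  m5 ⊆ 0--01 [E]
  m6 ⊆ --110,-0-10,0--10
  m9 ⊆ --001,-1-01,0--01,0-0-1
  m10 ⊆ 0--10,0-01-
  m11 ⊆ 0-0-1,0-01-
  m12 ⊆ 011-0,0110-
  m13 ⊆ -1-01,0--01,0110-
  m14 ⊆ --110,0--10,011-0
  m16 ⊆ -00-0,-000-,1-00-
  m17 ⊆ --001,-000-,1-00-
  m18 ⊆ -0-10,-00-0
  m22 ⊆ --110,-0-10
  m24 ⊆ 1-00- [E]
  m25 ⊆ --001,-1-01,1-00-
  m29 ⊆ -1-01 [E]
  m30 ⊆ --110 [E]
E = {--110, -1-01, 0--01, 1-00-}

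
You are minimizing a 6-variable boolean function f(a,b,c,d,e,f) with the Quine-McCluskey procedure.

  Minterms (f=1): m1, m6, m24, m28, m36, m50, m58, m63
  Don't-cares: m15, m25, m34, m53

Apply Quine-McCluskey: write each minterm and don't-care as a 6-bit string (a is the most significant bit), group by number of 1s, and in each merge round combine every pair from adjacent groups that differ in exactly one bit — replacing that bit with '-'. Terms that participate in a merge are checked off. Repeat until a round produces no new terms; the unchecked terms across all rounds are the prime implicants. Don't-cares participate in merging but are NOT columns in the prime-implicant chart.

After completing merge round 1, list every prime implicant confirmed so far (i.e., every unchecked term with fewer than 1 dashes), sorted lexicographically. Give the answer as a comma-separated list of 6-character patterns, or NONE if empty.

[col 0] 000001, 000110, 001111, 011000*, 011001*, 011100*, 100010*, 100100, 110010*, 110101, 111010*, 111111
[col 1] 011-00, 01100-, 1-0010, 11-010
Prime implicants: 000001, 000110, 001111, 011-00, 01100-, 1-0010, 100100, 11-010, 110101, 111111

000001, 000110, 001111, 100100, 110101, 111111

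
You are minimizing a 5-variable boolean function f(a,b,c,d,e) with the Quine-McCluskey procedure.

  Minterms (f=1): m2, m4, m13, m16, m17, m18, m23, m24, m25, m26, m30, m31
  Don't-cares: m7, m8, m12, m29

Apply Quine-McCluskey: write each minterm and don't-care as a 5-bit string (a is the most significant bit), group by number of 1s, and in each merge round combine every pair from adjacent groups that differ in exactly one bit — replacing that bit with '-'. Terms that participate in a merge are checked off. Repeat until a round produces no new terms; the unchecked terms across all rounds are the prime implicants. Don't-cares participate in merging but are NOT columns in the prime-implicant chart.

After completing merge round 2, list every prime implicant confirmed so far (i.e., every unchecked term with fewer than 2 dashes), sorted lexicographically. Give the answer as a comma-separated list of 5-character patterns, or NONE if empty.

-0010, -0111, -1000, -1101, 0-100, 01-00, 0110-, 1-111, 11-01, 11-10, 111-1, 1111-

Round 0: 00010✓ 00100✓ 00111✓ 01000✓ 01100✓ 01101✓ 10000✓ 10001✓ 10010✓ 10111✓ 11000✓ 11001✓ 11010✓ 11101✓ 11110✓ 11111✓
Round 1: -0010 -0111 -1000 -1101 0-100 01-00 0110- 1-000✓ 1-001✓ 1-010✓ 1-111 100-0✓ 1000-✓ 11-01 11-10 110-0✓ 1100-✓ 111-1 1111-
Round 2: 1-0-0 1-00-
PIs = {-0010, -0111, -1000, -1101, 0-100, 01-00, 0110-, 1-0-0, 1-00-, 1-111, 11-01, 11-10, 111-1, 1111-}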